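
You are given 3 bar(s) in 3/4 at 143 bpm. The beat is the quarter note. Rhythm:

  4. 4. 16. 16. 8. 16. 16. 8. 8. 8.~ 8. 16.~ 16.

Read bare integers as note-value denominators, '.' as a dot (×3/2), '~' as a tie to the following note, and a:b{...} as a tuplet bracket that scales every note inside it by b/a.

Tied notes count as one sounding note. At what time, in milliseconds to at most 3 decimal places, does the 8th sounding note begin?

note 8 onset = 21/4b = 2202.797ms

1. 0.0ms @ 0 + 629.371ms (3/2)
2. 629.371ms @ 3/2 + 629.371ms (3/2)
3. 1258.741ms @ 3 + 157.343ms (3/8)
4. 1416.084ms @ 27/8 + 157.343ms (3/8)
5. 1573.427ms @ 15/4 + 314.685ms (3/4)
6. 1888.112ms @ 9/2 + 157.343ms (3/8)
7. 2045.455ms @ 39/8 + 157.343ms (3/8)
8. 2202.797ms @ 21/4 + 314.685ms (3/4)
9. 2517.483ms @ 6 + 314.685ms (3/4)
10. 2832.168ms @ 27/4 + 629.371ms (3/2)
11. 3461.538ms @ 33/4 + 314.685ms (3/4)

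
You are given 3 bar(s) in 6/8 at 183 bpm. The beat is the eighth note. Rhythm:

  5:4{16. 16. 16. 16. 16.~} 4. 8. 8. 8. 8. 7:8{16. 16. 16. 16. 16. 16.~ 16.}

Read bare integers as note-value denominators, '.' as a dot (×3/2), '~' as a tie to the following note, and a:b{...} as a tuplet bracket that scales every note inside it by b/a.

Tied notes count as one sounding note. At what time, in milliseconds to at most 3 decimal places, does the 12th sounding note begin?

note 12 onset = 96/7b = 4496.487ms

1. 0.0ms @ 0 + 196.721ms (3/5)
2. 196.721ms @ 3/5 + 196.721ms (3/5)
3. 393.443ms @ 6/5 + 196.721ms (3/5)
4. 590.164ms @ 9/5 + 196.721ms (3/5)
5. 786.885ms @ 12/5 + 1180.328ms (18/5)
6. 1967.213ms @ 6 + 491.803ms (3/2)
7. 2459.016ms @ 15/2 + 491.803ms (3/2)
8. 2950.82ms @ 9 + 491.803ms (3/2)
9. 3442.623ms @ 21/2 + 491.803ms (3/2)
10. 3934.426ms @ 12 + 281.03ms (6/7)
11. 4215.457ms @ 90/7 + 281.03ms (6/7)
12. 4496.487ms @ 96/7 + 281.03ms (6/7)
13. 4777.518ms @ 102/7 + 281.03ms (6/7)
14. 5058.548ms @ 108/7 + 281.03ms (6/7)
15. 5339.578ms @ 114/7 + 562.061ms (12/7)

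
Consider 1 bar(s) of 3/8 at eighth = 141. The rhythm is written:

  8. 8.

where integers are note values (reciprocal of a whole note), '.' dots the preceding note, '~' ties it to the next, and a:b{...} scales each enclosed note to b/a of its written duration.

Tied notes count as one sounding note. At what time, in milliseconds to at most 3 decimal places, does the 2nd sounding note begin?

1. 0.0ms @ 0 + 638.298ms (3/2)
2. 638.298ms @ 3/2 + 638.298ms (3/2)

note 2 onset = 3/2b = 638.298ms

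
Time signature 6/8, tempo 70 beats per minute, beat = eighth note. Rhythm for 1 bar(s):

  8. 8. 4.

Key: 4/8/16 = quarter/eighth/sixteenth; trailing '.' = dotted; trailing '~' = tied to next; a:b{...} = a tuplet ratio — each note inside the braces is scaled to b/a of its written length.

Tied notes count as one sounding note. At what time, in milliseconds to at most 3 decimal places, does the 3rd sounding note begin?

1. 0.0ms @ 0 + 1285.714ms (3/2)
2. 1285.714ms @ 3/2 + 1285.714ms (3/2)
3. 2571.429ms @ 3 + 2571.429ms (3)

note 3 onset = 3b = 2571.429ms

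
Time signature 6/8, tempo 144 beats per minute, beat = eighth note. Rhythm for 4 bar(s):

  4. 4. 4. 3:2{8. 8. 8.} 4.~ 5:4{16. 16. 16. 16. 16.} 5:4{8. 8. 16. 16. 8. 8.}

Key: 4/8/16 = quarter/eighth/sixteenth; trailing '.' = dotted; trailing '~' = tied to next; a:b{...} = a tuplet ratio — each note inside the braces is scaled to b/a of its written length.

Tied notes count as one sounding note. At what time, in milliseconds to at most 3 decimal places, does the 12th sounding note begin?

1. 0.0ms @ 0 + 1250.0ms (3)
2. 1250.0ms @ 3 + 1250.0ms (3)
3. 2500.0ms @ 6 + 1250.0ms (3)
4. 3750.0ms @ 9 + 416.667ms (1)
5. 4166.667ms @ 10 + 416.667ms (1)
6. 4583.333ms @ 11 + 416.667ms (1)
7. 5000.0ms @ 12 + 1500.0ms (18/5)
8. 6500.0ms @ 78/5 + 250.0ms (3/5)
9. 6750.0ms @ 81/5 + 250.0ms (3/5)
10. 7000.0ms @ 84/5 + 250.0ms (3/5)
11. 7250.0ms @ 87/5 + 250.0ms (3/5)
12. 7500.0ms @ 18 + 500.0ms (6/5)
13. 8000.0ms @ 96/5 + 500.0ms (6/5)
14. 8500.0ms @ 102/5 + 250.0ms (3/5)
15. 8750.0ms @ 21 + 250.0ms (3/5)
16. 9000.0ms @ 108/5 + 500.0ms (6/5)
17. 9500.0ms @ 114/5 + 500.0ms (6/5)

note 12 onset = 18b = 7500.0ms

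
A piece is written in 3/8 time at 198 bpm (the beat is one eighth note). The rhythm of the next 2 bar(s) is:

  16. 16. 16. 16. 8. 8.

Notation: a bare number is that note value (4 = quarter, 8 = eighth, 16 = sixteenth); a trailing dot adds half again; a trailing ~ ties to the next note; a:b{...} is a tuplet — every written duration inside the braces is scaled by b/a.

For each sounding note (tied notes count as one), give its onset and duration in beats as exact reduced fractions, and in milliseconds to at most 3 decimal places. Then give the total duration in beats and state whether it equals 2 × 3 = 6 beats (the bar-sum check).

1) 0.0ms=0b +227.273ms=3/4b
2) 227.273ms=3/4b +227.273ms=3/4b
3) 454.545ms=3/2b +227.273ms=3/4b
4) 681.818ms=9/4b +227.273ms=3/4b
5) 909.091ms=3b +454.545ms=3/2b
6) 1363.636ms=9/2b +454.545ms=3/2b
Σ=6b of 6 (198bpm 3/8) — PASS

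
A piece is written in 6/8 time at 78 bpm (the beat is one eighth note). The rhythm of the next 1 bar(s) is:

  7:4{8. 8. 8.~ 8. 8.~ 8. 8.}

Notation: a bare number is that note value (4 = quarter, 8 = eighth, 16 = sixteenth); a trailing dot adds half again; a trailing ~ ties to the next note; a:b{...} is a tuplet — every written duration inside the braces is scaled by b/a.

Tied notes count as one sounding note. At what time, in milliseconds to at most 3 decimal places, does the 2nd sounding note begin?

1. 0.0ms @ 0 + 659.341ms (6/7)
2. 659.341ms @ 6/7 + 659.341ms (6/7)
3. 1318.681ms @ 12/7 + 1318.681ms (12/7)
4. 2637.363ms @ 24/7 + 1318.681ms (12/7)
5. 3956.044ms @ 36/7 + 659.341ms (6/7)

note 2 onset = 6/7b = 659.341ms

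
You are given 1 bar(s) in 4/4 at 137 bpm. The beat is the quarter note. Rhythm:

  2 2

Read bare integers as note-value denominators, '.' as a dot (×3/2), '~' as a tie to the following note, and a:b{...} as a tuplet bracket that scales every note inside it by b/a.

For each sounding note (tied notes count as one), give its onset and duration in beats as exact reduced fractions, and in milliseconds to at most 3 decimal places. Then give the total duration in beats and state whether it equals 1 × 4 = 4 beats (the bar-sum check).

1) 0.0ms=0b +875.912ms=2b
2) 875.912ms=2b +875.912ms=2b
Σ=4b of 4 (137bpm 4/4) — PASS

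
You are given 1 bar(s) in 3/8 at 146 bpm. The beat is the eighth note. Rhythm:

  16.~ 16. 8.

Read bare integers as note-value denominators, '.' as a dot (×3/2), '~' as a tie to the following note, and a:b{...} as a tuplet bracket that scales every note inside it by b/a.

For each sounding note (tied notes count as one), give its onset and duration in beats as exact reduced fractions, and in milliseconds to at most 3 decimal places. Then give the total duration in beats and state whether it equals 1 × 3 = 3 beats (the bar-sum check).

1) 0.0ms=0b +616.438ms=3/2b
2) 616.438ms=3/2b +616.438ms=3/2b
Σ=3b of 3 (146bpm 3/8) — PASS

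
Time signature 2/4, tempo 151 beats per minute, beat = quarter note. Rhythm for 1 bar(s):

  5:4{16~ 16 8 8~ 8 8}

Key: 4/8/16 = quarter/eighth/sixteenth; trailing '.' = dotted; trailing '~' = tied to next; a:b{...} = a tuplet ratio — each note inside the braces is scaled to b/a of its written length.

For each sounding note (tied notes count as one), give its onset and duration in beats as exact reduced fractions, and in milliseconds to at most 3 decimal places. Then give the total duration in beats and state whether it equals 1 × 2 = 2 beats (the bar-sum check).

1) 0.0ms=0b +158.94ms=2/5b
2) 158.94ms=2/5b +158.94ms=2/5b
3) 317.881ms=4/5b +317.881ms=4/5b
4) 635.762ms=8/5b +158.94ms=2/5b
Σ=2b of 2 (151bpm 2/4) — PASS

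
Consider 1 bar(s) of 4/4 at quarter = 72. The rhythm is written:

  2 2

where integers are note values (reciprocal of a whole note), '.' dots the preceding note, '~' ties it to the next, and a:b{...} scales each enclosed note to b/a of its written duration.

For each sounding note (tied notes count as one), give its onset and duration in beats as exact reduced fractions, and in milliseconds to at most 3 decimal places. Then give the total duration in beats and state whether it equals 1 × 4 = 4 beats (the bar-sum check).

1) 0.0ms=0b +1666.667ms=2b
2) 1666.667ms=2b +1666.667ms=2b
Σ=4b of 4 (72bpm 4/4) — PASS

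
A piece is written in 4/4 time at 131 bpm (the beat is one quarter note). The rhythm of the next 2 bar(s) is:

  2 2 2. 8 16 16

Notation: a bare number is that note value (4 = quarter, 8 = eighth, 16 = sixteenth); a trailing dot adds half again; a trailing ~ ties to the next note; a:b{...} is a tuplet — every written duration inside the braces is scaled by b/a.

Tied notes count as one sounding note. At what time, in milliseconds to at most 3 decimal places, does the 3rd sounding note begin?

1. 0.0ms @ 0 + 916.031ms (2)
2. 916.031ms @ 2 + 916.031ms (2)
3. 1832.061ms @ 4 + 1374.046ms (3)
4. 3206.107ms @ 7 + 229.008ms (1/2)
5. 3435.115ms @ 15/2 + 114.504ms (1/4)
6. 3549.618ms @ 31/4 + 114.504ms (1/4)

note 3 onset = 4b = 1832.061ms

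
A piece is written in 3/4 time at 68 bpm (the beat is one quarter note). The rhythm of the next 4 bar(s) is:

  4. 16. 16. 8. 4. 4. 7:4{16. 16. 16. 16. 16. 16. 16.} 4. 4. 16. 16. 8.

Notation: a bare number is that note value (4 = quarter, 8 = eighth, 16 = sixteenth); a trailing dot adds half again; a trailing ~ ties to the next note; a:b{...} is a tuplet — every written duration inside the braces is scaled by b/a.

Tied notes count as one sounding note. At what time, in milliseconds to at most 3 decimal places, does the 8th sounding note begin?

note 8 onset = 87/14b = 5483.193ms

1. 0.0ms @ 0 + 1323.529ms (3/2)
2. 1323.529ms @ 3/2 + 330.882ms (3/8)
3. 1654.412ms @ 15/8 + 330.882ms (3/8)
4. 1985.294ms @ 9/4 + 661.765ms (3/4)
5. 2647.059ms @ 3 + 1323.529ms (3/2)
6. 3970.588ms @ 9/2 + 1323.529ms (3/2)
7. 5294.118ms @ 6 + 189.076ms (3/14)
8. 5483.193ms @ 87/14 + 189.076ms (3/14)
9. 5672.269ms @ 45/7 + 189.076ms (3/14)
10. 5861.345ms @ 93/14 + 189.076ms (3/14)
11. 6050.42ms @ 48/7 + 189.076ms (3/14)
12. 6239.496ms @ 99/14 + 189.076ms (3/14)
13. 6428.571ms @ 51/7 + 189.076ms (3/14)
14. 6617.647ms @ 15/2 + 1323.529ms (3/2)
15. 7941.176ms @ 9 + 1323.529ms (3/2)
16. 9264.706ms @ 21/2 + 330.882ms (3/8)
17. 9595.588ms @ 87/8 + 330.882ms (3/8)
18. 9926.471ms @ 45/4 + 661.765ms (3/4)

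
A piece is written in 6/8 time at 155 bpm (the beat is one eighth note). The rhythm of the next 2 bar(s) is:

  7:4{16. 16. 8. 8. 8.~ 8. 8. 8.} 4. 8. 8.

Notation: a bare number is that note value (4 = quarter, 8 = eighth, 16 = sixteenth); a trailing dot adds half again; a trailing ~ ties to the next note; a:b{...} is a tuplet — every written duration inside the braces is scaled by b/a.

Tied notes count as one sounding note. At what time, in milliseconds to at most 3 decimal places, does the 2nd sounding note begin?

note 2 onset = 3/7b = 165.899ms

1. 0.0ms @ 0 + 165.899ms (3/7)
2. 165.899ms @ 3/7 + 165.899ms (3/7)
3. 331.797ms @ 6/7 + 331.797ms (6/7)
4. 663.594ms @ 12/7 + 331.797ms (6/7)
5. 995.392ms @ 18/7 + 663.594ms (12/7)
6. 1658.986ms @ 30/7 + 331.797ms (6/7)
7. 1990.783ms @ 36/7 + 331.797ms (6/7)
8. 2322.581ms @ 6 + 1161.29ms (3)
9. 3483.871ms @ 9 + 580.645ms (3/2)
10. 4064.516ms @ 21/2 + 580.645ms (3/2)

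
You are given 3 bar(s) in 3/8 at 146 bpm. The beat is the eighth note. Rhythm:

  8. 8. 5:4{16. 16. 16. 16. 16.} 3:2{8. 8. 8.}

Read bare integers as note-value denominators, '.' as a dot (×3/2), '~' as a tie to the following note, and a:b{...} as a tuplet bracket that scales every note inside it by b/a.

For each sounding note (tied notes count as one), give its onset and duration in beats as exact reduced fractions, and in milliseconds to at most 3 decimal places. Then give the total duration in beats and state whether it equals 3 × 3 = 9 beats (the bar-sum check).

1) 0.0ms=0b +616.438ms=3/2b
2) 616.438ms=3/2b +616.438ms=3/2b
3) 1232.877ms=3b +246.575ms=3/5b
4) 1479.452ms=18/5b +246.575ms=3/5b
5) 1726.027ms=21/5b +246.575ms=3/5b
6) 1972.603ms=24/5b +246.575ms=3/5b
7) 2219.178ms=27/5b +246.575ms=3/5b
8) 2465.753ms=6b +410.959ms=1b
9) 2876.712ms=7b +410.959ms=1b
10) 3287.671ms=8b +410.959ms=1b
Σ=9b of 9 (146bpm 3/8) — PASS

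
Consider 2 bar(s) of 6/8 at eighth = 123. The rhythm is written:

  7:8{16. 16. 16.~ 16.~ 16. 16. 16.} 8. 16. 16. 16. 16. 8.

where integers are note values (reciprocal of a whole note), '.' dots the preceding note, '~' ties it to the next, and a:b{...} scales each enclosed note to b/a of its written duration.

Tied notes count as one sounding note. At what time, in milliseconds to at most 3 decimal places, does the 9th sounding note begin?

note 9 onset = 9b = 4390.244ms

1. 0.0ms @ 0 + 418.118ms (6/7)
2. 418.118ms @ 6/7 + 418.118ms (6/7)
3. 836.237ms @ 12/7 + 1254.355ms (18/7)
4. 2090.592ms @ 30/7 + 418.118ms (6/7)
5. 2508.711ms @ 36/7 + 418.118ms (6/7)
6. 2926.829ms @ 6 + 731.707ms (3/2)
7. 3658.537ms @ 15/2 + 365.854ms (3/4)
8. 4024.39ms @ 33/4 + 365.854ms (3/4)
9. 4390.244ms @ 9 + 365.854ms (3/4)
10. 4756.098ms @ 39/4 + 365.854ms (3/4)
11. 5121.951ms @ 21/2 + 731.707ms (3/2)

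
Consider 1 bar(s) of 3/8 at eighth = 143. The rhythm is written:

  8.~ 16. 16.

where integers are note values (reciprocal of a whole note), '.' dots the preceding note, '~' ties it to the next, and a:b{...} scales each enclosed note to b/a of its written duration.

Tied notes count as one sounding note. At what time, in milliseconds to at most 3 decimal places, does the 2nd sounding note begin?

1. 0.0ms @ 0 + 944.056ms (9/4)
2. 944.056ms @ 9/4 + 314.685ms (3/4)

note 2 onset = 9/4b = 944.056ms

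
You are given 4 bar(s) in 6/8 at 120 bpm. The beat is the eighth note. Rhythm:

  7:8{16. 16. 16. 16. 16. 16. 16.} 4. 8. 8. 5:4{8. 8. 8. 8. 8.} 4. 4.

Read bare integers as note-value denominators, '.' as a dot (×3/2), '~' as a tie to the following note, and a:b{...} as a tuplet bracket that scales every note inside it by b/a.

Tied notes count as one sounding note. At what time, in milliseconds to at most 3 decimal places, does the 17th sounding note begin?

1. 0.0ms @ 0 + 428.571ms (6/7)
2. 428.571ms @ 6/7 + 428.571ms (6/7)
3. 857.143ms @ 12/7 + 428.571ms (6/7)
4. 1285.714ms @ 18/7 + 428.571ms (6/7)
5. 1714.286ms @ 24/7 + 428.571ms (6/7)
6. 2142.857ms @ 30/7 + 428.571ms (6/7)
7. 2571.429ms @ 36/7 + 428.571ms (6/7)
8. 3000.0ms @ 6 + 1500.0ms (3)
9. 4500.0ms @ 9 + 750.0ms (3/2)
10. 5250.0ms @ 21/2 + 750.0ms (3/2)
11. 6000.0ms @ 12 + 600.0ms (6/5)
12. 6600.0ms @ 66/5 + 600.0ms (6/5)
13. 7200.0ms @ 72/5 + 600.0ms (6/5)
14. 7800.0ms @ 78/5 + 600.0ms (6/5)
15. 8400.0ms @ 84/5 + 600.0ms (6/5)
16. 9000.0ms @ 18 + 1500.0ms (3)
17. 10500.0ms @ 21 + 1500.0ms (3)

note 17 onset = 21b = 10500.0ms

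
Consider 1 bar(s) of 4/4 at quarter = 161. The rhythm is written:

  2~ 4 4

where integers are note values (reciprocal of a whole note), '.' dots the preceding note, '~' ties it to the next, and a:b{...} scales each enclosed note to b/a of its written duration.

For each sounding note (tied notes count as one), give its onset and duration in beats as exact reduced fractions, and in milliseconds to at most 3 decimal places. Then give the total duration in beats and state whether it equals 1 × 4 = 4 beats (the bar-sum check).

1) 0.0ms=0b +1118.012ms=3b
2) 1118.012ms=3b +372.671ms=1b
Σ=4b of 4 (161bpm 4/4) — PASS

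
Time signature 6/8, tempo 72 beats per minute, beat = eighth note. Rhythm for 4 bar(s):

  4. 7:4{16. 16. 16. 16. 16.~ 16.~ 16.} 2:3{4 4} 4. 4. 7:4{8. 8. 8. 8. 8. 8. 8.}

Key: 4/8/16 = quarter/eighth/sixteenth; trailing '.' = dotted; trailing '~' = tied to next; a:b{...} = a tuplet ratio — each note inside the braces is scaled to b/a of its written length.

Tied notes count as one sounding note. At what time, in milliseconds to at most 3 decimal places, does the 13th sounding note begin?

note 13 onset = 138/7b = 16428.571ms

1. 0.0ms @ 0 + 2500.0ms (3)
2. 2500.0ms @ 3 + 357.143ms (3/7)
3. 2857.143ms @ 24/7 + 357.143ms (3/7)
4. 3214.286ms @ 27/7 + 357.143ms (3/7)
5. 3571.429ms @ 30/7 + 357.143ms (3/7)
6. 3928.571ms @ 33/7 + 1071.429ms (9/7)
7. 5000.0ms @ 6 + 2500.0ms (3)
8. 7500.0ms @ 9 + 2500.0ms (3)
9. 10000.0ms @ 12 + 2500.0ms (3)
10. 12500.0ms @ 15 + 2500.0ms (3)
11. 15000.0ms @ 18 + 714.286ms (6/7)
12. 15714.286ms @ 132/7 + 714.286ms (6/7)
13. 16428.571ms @ 138/7 + 714.286ms (6/7)
14. 17142.857ms @ 144/7 + 714.286ms (6/7)
15. 17857.143ms @ 150/7 + 714.286ms (6/7)
16. 18571.429ms @ 156/7 + 714.286ms (6/7)
17. 19285.714ms @ 162/7 + 714.286ms (6/7)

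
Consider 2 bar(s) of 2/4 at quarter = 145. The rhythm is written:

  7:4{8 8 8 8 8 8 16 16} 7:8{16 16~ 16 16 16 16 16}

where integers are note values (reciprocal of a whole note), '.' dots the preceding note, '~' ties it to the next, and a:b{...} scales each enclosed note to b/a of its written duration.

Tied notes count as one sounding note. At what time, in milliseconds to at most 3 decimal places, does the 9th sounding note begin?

1. 0.0ms @ 0 + 118.227ms (2/7)
2. 118.227ms @ 2/7 + 118.227ms (2/7)
3. 236.453ms @ 4/7 + 118.227ms (2/7)
4. 354.68ms @ 6/7 + 118.227ms (2/7)
5. 472.906ms @ 8/7 + 118.227ms (2/7)
6. 591.133ms @ 10/7 + 118.227ms (2/7)
7. 709.36ms @ 12/7 + 59.113ms (1/7)
8. 768.473ms @ 13/7 + 59.113ms (1/7)
9. 827.586ms @ 2 + 118.227ms (2/7)
10. 945.813ms @ 16/7 + 236.453ms (4/7)
11. 1182.266ms @ 20/7 + 118.227ms (2/7)
12. 1300.493ms @ 22/7 + 118.227ms (2/7)
13. 1418.719ms @ 24/7 + 118.227ms (2/7)
14. 1536.946ms @ 26/7 + 118.227ms (2/7)

note 9 onset = 2b = 827.586ms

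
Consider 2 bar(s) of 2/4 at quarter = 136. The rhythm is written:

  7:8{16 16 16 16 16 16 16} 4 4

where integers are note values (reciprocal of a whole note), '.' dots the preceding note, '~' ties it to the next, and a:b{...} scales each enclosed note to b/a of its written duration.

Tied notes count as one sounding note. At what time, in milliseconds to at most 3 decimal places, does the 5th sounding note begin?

1. 0.0ms @ 0 + 126.05ms (2/7)
2. 126.05ms @ 2/7 + 126.05ms (2/7)
3. 252.101ms @ 4/7 + 126.05ms (2/7)
4. 378.151ms @ 6/7 + 126.05ms (2/7)
5. 504.202ms @ 8/7 + 126.05ms (2/7)
6. 630.252ms @ 10/7 + 126.05ms (2/7)
7. 756.303ms @ 12/7 + 126.05ms (2/7)
8. 882.353ms @ 2 + 441.176ms (1)
9. 1323.529ms @ 3 + 441.176ms (1)

note 5 onset = 8/7b = 504.202ms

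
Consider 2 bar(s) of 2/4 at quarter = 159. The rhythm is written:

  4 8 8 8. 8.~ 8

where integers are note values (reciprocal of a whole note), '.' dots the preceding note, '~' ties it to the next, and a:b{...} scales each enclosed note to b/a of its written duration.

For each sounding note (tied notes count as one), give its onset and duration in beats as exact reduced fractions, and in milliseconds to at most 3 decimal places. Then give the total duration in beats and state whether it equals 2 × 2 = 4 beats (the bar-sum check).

1) 0.0ms=0b +377.358ms=1b
2) 377.358ms=1b +188.679ms=1/2b
3) 566.038ms=3/2b +188.679ms=1/2b
4) 754.717ms=2b +283.019ms=3/4b
5) 1037.736ms=11/4b +471.698ms=5/4b
Σ=4b of 4 (159bpm 2/4) — PASS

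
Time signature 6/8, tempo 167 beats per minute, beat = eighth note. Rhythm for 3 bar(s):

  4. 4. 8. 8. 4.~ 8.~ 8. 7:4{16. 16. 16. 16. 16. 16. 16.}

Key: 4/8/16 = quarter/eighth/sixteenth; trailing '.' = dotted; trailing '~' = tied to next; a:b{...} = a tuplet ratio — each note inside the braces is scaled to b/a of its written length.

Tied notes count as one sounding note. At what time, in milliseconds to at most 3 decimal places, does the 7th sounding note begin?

note 7 onset = 108/7b = 5543.199ms

1. 0.0ms @ 0 + 1077.844ms (3)
2. 1077.844ms @ 3 + 1077.844ms (3)
3. 2155.689ms @ 6 + 538.922ms (3/2)
4. 2694.611ms @ 15/2 + 538.922ms (3/2)
5. 3233.533ms @ 9 + 2155.689ms (6)
6. 5389.222ms @ 15 + 153.978ms (3/7)
7. 5543.199ms @ 108/7 + 153.978ms (3/7)
8. 5697.177ms @ 111/7 + 153.978ms (3/7)
9. 5851.155ms @ 114/7 + 153.978ms (3/7)
10. 6005.133ms @ 117/7 + 153.978ms (3/7)
11. 6159.11ms @ 120/7 + 153.978ms (3/7)
12. 6313.088ms @ 123/7 + 153.978ms (3/7)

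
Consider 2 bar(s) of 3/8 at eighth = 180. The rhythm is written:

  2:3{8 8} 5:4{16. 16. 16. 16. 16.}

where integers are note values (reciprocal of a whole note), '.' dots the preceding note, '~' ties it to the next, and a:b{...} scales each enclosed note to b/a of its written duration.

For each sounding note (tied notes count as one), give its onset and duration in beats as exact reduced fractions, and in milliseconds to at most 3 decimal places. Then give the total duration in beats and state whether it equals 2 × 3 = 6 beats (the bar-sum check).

1) 0.0ms=0b +500.0ms=3/2b
2) 500.0ms=3/2b +500.0ms=3/2b
3) 1000.0ms=3b +200.0ms=3/5b
4) 1200.0ms=18/5b +200.0ms=3/5b
5) 1400.0ms=21/5b +200.0ms=3/5b
6) 1600.0ms=24/5b +200.0ms=3/5b
7) 1800.0ms=27/5b +200.0ms=3/5b
Σ=6b of 6 (180bpm 3/8) — PASS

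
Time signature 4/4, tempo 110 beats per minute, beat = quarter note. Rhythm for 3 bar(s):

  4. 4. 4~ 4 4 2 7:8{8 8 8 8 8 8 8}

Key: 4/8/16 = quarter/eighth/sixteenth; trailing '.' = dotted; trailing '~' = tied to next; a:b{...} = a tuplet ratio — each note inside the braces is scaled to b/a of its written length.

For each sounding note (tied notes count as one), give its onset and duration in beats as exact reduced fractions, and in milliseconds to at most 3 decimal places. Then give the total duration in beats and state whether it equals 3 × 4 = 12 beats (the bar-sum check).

1) 0.0ms=0b +818.182ms=3/2b
2) 818.182ms=3/2b +818.182ms=3/2b
3) 1636.364ms=3b +1090.909ms=2b
4) 2727.273ms=5b +545.455ms=1b
5) 3272.727ms=6b +1090.909ms=2b
6) 4363.636ms=8b +311.688ms=4/7b
7) 4675.325ms=60/7b +311.688ms=4/7b
8) 4987.013ms=64/7b +311.688ms=4/7b
9) 5298.701ms=68/7b +311.688ms=4/7b
10) 5610.39ms=72/7b +311.688ms=4/7b
11) 5922.078ms=76/7b +311.688ms=4/7b
12) 6233.766ms=80/7b +311.688ms=4/7b
Σ=12b of 12 (110bpm 4/4) — PASS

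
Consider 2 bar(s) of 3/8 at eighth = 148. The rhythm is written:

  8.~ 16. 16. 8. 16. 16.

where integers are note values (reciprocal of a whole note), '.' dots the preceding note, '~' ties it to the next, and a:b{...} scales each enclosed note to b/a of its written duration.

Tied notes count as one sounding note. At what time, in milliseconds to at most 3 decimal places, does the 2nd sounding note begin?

1. 0.0ms @ 0 + 912.162ms (9/4)
2. 912.162ms @ 9/4 + 304.054ms (3/4)
3. 1216.216ms @ 3 + 608.108ms (3/2)
4. 1824.324ms @ 9/2 + 304.054ms (3/4)
5. 2128.378ms @ 21/4 + 304.054ms (3/4)

note 2 onset = 9/4b = 912.162ms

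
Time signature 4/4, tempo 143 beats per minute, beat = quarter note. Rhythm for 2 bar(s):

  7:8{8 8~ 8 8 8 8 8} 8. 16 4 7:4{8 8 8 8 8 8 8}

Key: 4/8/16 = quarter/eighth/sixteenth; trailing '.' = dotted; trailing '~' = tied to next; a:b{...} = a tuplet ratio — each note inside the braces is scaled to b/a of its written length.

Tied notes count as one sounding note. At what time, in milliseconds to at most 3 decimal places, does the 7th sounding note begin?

1. 0.0ms @ 0 + 239.76ms (4/7)
2. 239.76ms @ 4/7 + 479.52ms (8/7)
3. 719.281ms @ 12/7 + 239.76ms (4/7)
4. 959.041ms @ 16/7 + 239.76ms (4/7)
5. 1198.801ms @ 20/7 + 239.76ms (4/7)
6. 1438.561ms @ 24/7 + 239.76ms (4/7)
7. 1678.322ms @ 4 + 314.685ms (3/4)
8. 1993.007ms @ 19/4 + 104.895ms (1/4)
9. 2097.902ms @ 5 + 419.58ms (1)
10. 2517.483ms @ 6 + 119.88ms (2/7)
11. 2637.363ms @ 44/7 + 119.88ms (2/7)
12. 2757.243ms @ 46/7 + 119.88ms (2/7)
13. 2877.123ms @ 48/7 + 119.88ms (2/7)
14. 2997.003ms @ 50/7 + 119.88ms (2/7)
15. 3116.883ms @ 52/7 + 119.88ms (2/7)
16. 3236.763ms @ 54/7 + 119.88ms (2/7)

note 7 onset = 4b = 1678.322ms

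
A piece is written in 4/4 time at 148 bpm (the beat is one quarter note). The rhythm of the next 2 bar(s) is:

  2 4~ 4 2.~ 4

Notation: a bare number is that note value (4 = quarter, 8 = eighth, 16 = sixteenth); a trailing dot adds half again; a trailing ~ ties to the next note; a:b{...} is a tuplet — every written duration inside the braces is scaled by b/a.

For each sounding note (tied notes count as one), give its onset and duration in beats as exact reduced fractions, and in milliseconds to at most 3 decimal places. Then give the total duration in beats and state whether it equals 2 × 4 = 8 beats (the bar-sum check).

1) 0.0ms=0b +810.811ms=2b
2) 810.811ms=2b +810.811ms=2b
3) 1621.622ms=4b +1621.622ms=4b
Σ=8b of 8 (148bpm 4/4) — PASS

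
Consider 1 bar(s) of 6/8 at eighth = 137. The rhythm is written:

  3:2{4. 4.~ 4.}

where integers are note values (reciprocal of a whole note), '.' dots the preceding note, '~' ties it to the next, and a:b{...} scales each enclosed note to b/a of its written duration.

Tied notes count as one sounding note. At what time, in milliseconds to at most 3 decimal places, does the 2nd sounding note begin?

note 2 onset = 2b = 875.912ms

1. 0.0ms @ 0 + 875.912ms (2)
2. 875.912ms @ 2 + 1751.825ms (4)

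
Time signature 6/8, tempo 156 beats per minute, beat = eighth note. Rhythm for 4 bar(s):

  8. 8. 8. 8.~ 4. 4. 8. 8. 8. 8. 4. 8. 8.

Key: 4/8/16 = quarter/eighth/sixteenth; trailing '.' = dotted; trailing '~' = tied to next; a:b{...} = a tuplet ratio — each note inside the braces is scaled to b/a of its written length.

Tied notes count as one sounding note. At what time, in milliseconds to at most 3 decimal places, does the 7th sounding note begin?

1. 0.0ms @ 0 + 576.923ms (3/2)
2. 576.923ms @ 3/2 + 576.923ms (3/2)
3. 1153.846ms @ 3 + 576.923ms (3/2)
4. 1730.769ms @ 9/2 + 1730.769ms (9/2)
5. 3461.538ms @ 9 + 1153.846ms (3)
6. 4615.385ms @ 12 + 576.923ms (3/2)
7. 5192.308ms @ 27/2 + 576.923ms (3/2)
8. 5769.231ms @ 15 + 576.923ms (3/2)
9. 6346.154ms @ 33/2 + 576.923ms (3/2)
10. 6923.077ms @ 18 + 1153.846ms (3)
11. 8076.923ms @ 21 + 576.923ms (3/2)
12. 8653.846ms @ 45/2 + 576.923ms (3/2)

note 7 onset = 27/2b = 5192.308ms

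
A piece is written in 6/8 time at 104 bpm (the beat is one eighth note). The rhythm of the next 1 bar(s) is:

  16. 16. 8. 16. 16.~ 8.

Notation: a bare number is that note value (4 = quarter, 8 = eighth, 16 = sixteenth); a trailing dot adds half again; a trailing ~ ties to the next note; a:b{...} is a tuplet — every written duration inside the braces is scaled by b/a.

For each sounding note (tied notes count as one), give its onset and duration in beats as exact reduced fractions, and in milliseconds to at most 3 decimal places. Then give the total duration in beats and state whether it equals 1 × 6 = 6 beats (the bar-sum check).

1) 0.0ms=0b +432.692ms=3/4b
2) 432.692ms=3/4b +432.692ms=3/4b
3) 865.385ms=3/2b +865.385ms=3/2b
4) 1730.769ms=3b +432.692ms=3/4b
5) 2163.462ms=15/4b +1298.077ms=9/4b
Σ=6b of 6 (104bpm 6/8) — PASS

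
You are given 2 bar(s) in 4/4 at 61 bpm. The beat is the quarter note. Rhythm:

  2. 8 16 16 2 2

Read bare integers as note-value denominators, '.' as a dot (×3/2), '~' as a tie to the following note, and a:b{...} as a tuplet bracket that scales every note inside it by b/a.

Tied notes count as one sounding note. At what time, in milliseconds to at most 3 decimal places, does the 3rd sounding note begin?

1. 0.0ms @ 0 + 2950.82ms (3)
2. 2950.82ms @ 3 + 491.803ms (1/2)
3. 3442.623ms @ 7/2 + 245.902ms (1/4)
4. 3688.525ms @ 15/4 + 245.902ms (1/4)
5. 3934.426ms @ 4 + 1967.213ms (2)
6. 5901.639ms @ 6 + 1967.213ms (2)

note 3 onset = 7/2b = 3442.623ms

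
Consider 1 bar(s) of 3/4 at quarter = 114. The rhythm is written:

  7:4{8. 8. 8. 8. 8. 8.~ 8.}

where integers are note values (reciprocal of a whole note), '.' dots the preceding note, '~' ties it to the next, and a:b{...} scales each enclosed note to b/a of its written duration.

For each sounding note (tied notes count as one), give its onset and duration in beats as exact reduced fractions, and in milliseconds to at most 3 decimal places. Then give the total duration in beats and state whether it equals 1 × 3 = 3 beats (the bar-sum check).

1) 0.0ms=0b +225.564ms=3/7b
2) 225.564ms=3/7b +225.564ms=3/7b
3) 451.128ms=6/7b +225.564ms=3/7b
4) 676.692ms=9/7b +225.564ms=3/7b
5) 902.256ms=12/7b +225.564ms=3/7b
6) 1127.82ms=15/7b +451.128ms=6/7b
Σ=3b of 3 (114bpm 3/4) — PASS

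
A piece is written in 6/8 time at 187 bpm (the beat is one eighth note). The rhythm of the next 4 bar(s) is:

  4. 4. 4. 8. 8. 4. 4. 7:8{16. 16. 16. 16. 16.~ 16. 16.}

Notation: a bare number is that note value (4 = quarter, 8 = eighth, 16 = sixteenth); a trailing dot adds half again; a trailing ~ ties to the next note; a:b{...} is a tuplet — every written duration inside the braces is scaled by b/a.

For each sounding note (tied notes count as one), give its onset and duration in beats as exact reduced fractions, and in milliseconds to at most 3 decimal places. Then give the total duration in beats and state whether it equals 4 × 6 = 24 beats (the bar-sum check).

1) 0.0ms=0b +962.567ms=3b
2) 962.567ms=3b +962.567ms=3b
3) 1925.134ms=6b +962.567ms=3b
4) 2887.701ms=9b +481.283ms=3/2b
5) 3368.984ms=21/2b +481.283ms=3/2b
6) 3850.267ms=12b +962.567ms=3b
7) 4812.834ms=15b +962.567ms=3b
8) 5775.401ms=18b +275.019ms=6/7b
9) 6050.42ms=132/7b +275.019ms=6/7b
10) 6325.439ms=138/7b +275.019ms=6/7b
11) 6600.458ms=144/7b +275.019ms=6/7b
12) 6875.477ms=150/7b +550.038ms=12/7b
13) 7425.516ms=162/7b +275.019ms=6/7b
Σ=24b of 24 (187bpm 6/8) — PASS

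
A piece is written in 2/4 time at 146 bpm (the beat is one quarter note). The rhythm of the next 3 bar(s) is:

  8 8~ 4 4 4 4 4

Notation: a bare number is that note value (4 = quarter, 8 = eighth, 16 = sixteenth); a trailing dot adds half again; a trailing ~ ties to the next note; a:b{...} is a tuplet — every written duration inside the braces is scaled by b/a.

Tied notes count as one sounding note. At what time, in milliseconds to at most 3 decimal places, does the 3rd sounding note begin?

1. 0.0ms @ 0 + 205.479ms (1/2)
2. 205.479ms @ 1/2 + 616.438ms (3/2)
3. 821.918ms @ 2 + 410.959ms (1)
4. 1232.877ms @ 3 + 410.959ms (1)
5. 1643.836ms @ 4 + 410.959ms (1)
6. 2054.795ms @ 5 + 410.959ms (1)

note 3 onset = 2b = 821.918ms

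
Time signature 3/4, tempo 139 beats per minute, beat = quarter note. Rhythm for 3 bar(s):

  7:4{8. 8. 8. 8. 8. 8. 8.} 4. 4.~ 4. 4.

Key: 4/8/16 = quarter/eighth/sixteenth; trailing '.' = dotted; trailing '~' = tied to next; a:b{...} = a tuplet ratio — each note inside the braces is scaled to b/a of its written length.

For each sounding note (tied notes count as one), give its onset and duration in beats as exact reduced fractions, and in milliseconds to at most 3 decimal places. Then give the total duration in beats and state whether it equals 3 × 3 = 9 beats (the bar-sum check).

1) 0.0ms=0b +184.995ms=3/7b
2) 184.995ms=3/7b +184.995ms=3/7b
3) 369.99ms=6/7b +184.995ms=3/7b
4) 554.985ms=9/7b +184.995ms=3/7b
5) 739.979ms=12/7b +184.995ms=3/7b
6) 924.974ms=15/7b +184.995ms=3/7b
7) 1109.969ms=18/7b +184.995ms=3/7b
8) 1294.964ms=3b +647.482ms=3/2b
9) 1942.446ms=9/2b +1294.964ms=3b
10) 3237.41ms=15/2b +647.482ms=3/2b
Σ=9b of 9 (139bpm 3/4) — PASS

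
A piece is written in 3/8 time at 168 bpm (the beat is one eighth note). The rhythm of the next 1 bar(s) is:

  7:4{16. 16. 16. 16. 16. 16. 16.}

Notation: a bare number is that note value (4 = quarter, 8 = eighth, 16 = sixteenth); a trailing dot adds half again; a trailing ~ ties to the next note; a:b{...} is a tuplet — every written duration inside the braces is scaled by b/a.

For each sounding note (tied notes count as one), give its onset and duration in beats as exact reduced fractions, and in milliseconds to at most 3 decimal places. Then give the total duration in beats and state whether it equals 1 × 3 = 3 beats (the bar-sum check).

1) 0.0ms=0b +153.061ms=3/7b
2) 153.061ms=3/7b +153.061ms=3/7b
3) 306.122ms=6/7b +153.061ms=3/7b
4) 459.184ms=9/7b +153.061ms=3/7b
5) 612.245ms=12/7b +153.061ms=3/7b
6) 765.306ms=15/7b +153.061ms=3/7b
7) 918.367ms=18/7b +153.061ms=3/7b
Σ=3b of 3 (168bpm 3/8) — PASS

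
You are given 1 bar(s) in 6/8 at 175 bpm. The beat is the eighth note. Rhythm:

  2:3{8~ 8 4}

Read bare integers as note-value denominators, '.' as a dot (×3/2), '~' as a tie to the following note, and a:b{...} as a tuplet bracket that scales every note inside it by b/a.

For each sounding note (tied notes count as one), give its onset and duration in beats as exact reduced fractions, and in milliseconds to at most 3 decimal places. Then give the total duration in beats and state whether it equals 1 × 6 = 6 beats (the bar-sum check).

1) 0.0ms=0b +1028.571ms=3b
2) 1028.571ms=3b +1028.571ms=3b
Σ=6b of 6 (175bpm 6/8) — PASS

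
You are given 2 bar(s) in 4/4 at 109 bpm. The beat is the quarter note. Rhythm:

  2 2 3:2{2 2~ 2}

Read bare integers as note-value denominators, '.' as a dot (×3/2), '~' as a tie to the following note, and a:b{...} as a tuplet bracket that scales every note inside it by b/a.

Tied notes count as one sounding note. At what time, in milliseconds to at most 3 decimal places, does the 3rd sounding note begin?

1. 0.0ms @ 0 + 1100.917ms (2)
2. 1100.917ms @ 2 + 1100.917ms (2)
3. 2201.835ms @ 4 + 733.945ms (4/3)
4. 2935.78ms @ 16/3 + 1467.89ms (8/3)

note 3 onset = 4b = 2201.835ms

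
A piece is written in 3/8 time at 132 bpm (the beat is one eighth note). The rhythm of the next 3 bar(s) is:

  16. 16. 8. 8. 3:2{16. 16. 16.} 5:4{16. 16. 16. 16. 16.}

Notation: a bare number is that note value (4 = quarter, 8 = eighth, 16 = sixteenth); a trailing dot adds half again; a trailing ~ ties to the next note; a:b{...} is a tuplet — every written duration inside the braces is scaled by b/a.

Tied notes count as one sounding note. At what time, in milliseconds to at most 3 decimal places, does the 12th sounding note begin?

1. 0.0ms @ 0 + 340.909ms (3/4)
2. 340.909ms @ 3/4 + 340.909ms (3/4)
3. 681.818ms @ 3/2 + 681.818ms (3/2)
4. 1363.636ms @ 3 + 681.818ms (3/2)
5. 2045.455ms @ 9/2 + 227.273ms (1/2)
6. 2272.727ms @ 5 + 227.273ms (1/2)
7. 2500.0ms @ 11/2 + 227.273ms (1/2)
8. 2727.273ms @ 6 + 272.727ms (3/5)
9. 3000.0ms @ 33/5 + 272.727ms (3/5)
10. 3272.727ms @ 36/5 + 272.727ms (3/5)
11. 3545.455ms @ 39/5 + 272.727ms (3/5)
12. 3818.182ms @ 42/5 + 272.727ms (3/5)

note 12 onset = 42/5b = 3818.182ms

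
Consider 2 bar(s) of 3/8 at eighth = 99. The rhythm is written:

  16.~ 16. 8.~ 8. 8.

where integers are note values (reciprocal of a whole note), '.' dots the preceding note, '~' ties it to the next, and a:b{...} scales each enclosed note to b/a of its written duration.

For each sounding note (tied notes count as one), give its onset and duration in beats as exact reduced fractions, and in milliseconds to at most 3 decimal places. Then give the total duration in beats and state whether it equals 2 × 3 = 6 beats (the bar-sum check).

1) 0.0ms=0b +909.091ms=3/2b
2) 909.091ms=3/2b +1818.182ms=3b
3) 2727.273ms=9/2b +909.091ms=3/2b
Σ=6b of 6 (99bpm 3/8) — PASS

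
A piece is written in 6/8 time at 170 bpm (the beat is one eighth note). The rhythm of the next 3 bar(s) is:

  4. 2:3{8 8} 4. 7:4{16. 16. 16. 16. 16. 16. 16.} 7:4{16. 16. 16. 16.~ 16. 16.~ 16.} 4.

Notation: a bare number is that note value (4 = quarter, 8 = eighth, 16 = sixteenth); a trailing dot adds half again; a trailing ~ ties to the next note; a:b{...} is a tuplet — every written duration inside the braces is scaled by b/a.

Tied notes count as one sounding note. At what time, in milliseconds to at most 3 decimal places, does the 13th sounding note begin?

1. 0.0ms @ 0 + 1058.824ms (3)
2. 1058.824ms @ 3 + 529.412ms (3/2)
3. 1588.235ms @ 9/2 + 529.412ms (3/2)
4. 2117.647ms @ 6 + 1058.824ms (3)
5. 3176.471ms @ 9 + 151.261ms (3/7)
6. 3327.731ms @ 66/7 + 151.261ms (3/7)
7. 3478.992ms @ 69/7 + 151.261ms (3/7)
8. 3630.252ms @ 72/7 + 151.261ms (3/7)
9. 3781.513ms @ 75/7 + 151.261ms (3/7)
10. 3932.773ms @ 78/7 + 151.261ms (3/7)
11. 4084.034ms @ 81/7 + 151.261ms (3/7)
12. 4235.294ms @ 12 + 151.261ms (3/7)
13. 4386.555ms @ 87/7 + 151.261ms (3/7)
14. 4537.815ms @ 90/7 + 151.261ms (3/7)
15. 4689.076ms @ 93/7 + 302.521ms (6/7)
16. 4991.597ms @ 99/7 + 302.521ms (6/7)
17. 5294.118ms @ 15 + 1058.824ms (3)

note 13 onset = 87/7b = 4386.555ms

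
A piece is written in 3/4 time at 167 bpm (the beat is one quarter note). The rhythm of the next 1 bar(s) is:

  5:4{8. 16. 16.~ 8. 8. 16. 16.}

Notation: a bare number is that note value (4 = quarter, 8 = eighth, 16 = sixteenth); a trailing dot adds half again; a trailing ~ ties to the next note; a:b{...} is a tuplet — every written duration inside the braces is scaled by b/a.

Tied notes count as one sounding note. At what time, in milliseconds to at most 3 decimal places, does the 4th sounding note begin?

note 4 onset = 9/5b = 646.707ms

1. 0.0ms @ 0 + 215.569ms (3/5)
2. 215.569ms @ 3/5 + 107.784ms (3/10)
3. 323.353ms @ 9/10 + 323.353ms (9/10)
4. 646.707ms @ 9/5 + 215.569ms (3/5)
5. 862.275ms @ 12/5 + 107.784ms (3/10)
6. 970.06ms @ 27/10 + 107.784ms (3/10)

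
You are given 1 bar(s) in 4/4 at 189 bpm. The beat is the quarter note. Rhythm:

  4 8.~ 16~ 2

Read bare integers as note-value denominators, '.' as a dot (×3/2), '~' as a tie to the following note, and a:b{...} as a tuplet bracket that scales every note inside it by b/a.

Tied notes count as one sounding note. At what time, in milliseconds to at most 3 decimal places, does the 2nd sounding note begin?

1. 0.0ms @ 0 + 317.46ms (1)
2. 317.46ms @ 1 + 952.381ms (3)

note 2 onset = 1b = 317.46ms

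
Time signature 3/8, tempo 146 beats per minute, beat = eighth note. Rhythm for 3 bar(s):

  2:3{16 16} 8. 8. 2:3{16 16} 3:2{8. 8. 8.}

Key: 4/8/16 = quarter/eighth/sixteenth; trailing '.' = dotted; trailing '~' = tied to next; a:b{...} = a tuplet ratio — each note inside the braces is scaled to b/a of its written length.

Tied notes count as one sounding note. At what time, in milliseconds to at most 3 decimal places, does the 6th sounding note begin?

1. 0.0ms @ 0 + 308.219ms (3/4)
2. 308.219ms @ 3/4 + 308.219ms (3/4)
3. 616.438ms @ 3/2 + 616.438ms (3/2)
4. 1232.877ms @ 3 + 616.438ms (3/2)
5. 1849.315ms @ 9/2 + 308.219ms (3/4)
6. 2157.534ms @ 21/4 + 308.219ms (3/4)
7. 2465.753ms @ 6 + 410.959ms (1)
8. 2876.712ms @ 7 + 410.959ms (1)
9. 3287.671ms @ 8 + 410.959ms (1)

note 6 onset = 21/4b = 2157.534ms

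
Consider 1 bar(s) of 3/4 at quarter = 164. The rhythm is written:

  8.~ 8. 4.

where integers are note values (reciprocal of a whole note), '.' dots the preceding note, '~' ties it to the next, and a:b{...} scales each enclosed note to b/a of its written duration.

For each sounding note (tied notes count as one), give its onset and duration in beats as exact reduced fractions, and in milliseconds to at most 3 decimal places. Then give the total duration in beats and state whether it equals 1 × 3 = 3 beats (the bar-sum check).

1) 0.0ms=0b +548.78ms=3/2b
2) 548.78ms=3/2b +548.78ms=3/2b
Σ=3b of 3 (164bpm 3/4) — PASS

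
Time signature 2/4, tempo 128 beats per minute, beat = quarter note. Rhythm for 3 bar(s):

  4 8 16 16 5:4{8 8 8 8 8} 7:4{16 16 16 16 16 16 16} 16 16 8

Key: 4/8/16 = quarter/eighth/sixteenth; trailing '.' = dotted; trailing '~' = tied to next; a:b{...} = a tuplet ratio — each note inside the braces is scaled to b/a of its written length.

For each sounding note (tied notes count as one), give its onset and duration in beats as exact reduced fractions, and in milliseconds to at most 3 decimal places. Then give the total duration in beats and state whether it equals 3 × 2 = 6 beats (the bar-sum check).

1) 0.0ms=0b +468.75ms=1b
2) 468.75ms=1b +234.375ms=1/2b
3) 703.125ms=3/2b +117.188ms=1/4b
4) 820.312ms=7/4b +117.188ms=1/4b
5) 937.5ms=2b +187.5ms=2/5b
6) 1125.0ms=12/5b +187.5ms=2/5b
7) 1312.5ms=14/5b +187.5ms=2/5b
8) 1500.0ms=16/5b +187.5ms=2/5b
9) 1687.5ms=18/5b +187.5ms=2/5b
10) 1875.0ms=4b +66.964ms=1/7b
11) 1941.964ms=29/7b +66.964ms=1/7b
12) 2008.929ms=30/7b +66.964ms=1/7b
13) 2075.893ms=31/7b +66.964ms=1/7b
14) 2142.857ms=32/7b +66.964ms=1/7b
15) 2209.821ms=33/7b +66.964ms=1/7b
16) 2276.786ms=34/7b +66.964ms=1/7b
17) 2343.75ms=5b +117.188ms=1/4b
18) 2460.938ms=21/4b +117.188ms=1/4b
19) 2578.125ms=11/2b +234.375ms=1/2b
Σ=6b of 6 (128bpm 2/4) — PASS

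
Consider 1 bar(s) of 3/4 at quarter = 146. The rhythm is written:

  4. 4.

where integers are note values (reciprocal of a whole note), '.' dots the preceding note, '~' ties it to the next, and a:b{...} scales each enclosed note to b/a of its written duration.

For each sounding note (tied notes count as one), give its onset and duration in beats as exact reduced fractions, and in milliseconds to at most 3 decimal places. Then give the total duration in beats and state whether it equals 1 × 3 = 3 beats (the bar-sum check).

1) 0.0ms=0b +616.438ms=3/2b
2) 616.438ms=3/2b +616.438ms=3/2b
Σ=3b of 3 (146bpm 3/4) — PASS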